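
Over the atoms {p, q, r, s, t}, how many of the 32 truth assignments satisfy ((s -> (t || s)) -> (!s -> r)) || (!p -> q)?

Initial set: {(((s -> (t || s)) -> (!s -> r)) || (!p -> q))}.
(((s -> (t || s)) -> (!s -> r)) || (!p -> q)): β-rule — branch into ((s -> (t || s)) -> (!s -> r))  //  (!p -> q).
  branch 1 (add ((s -> (t || s)) -> (!s -> r))):
    ((s -> (t || s)) -> (!s -> r)): β-rule — branch into !(s -> (t || s))  //  (!s -> r).
      branch 1.1 (add !(s -> (t || s))):
        !(s -> (t || s)): α-rule — add s, !(t || s).
        !(t || s): α-rule — add !t, !s.
        × closes — contains both s and !s.
      branch 1.2 (add (!s -> r)):
        (!s -> r): β-rule — branch into !!s  //  r.
          branch 1.2.1 (add !!s):
            ○ open, literals {s=T}.
          branch 1.2.2 (add r):
            ○ open, literals {r=T}.
  branch 2 (add (!p -> q)):
    (!p -> q): β-rule — branch into !!p  //  q.
      branch 2.1 (add !!p):
        ○ open, literals {p=T}.
      branch 2.2 (add q):
        ○ open, literals {q=T}.
1 branch closed, 4 open.
Each open branch fixes some atoms; the unmentioned ones are free. Counting distinct full assignments: branch {s=T} (p, q, r, t) contributes 16 new; branch {r=T} (p, q, s, t) contributes 8 new; branch {p=T} (q, r, s, t) contributes 4 new; branch {q=T} (p, r, s, t) contributes 2 new. Total: 30.

30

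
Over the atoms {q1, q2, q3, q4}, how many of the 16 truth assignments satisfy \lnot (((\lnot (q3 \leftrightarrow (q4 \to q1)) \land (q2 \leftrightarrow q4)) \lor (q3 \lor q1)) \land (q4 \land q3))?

12

Initial set: {\lnot (((\lnot (q3 \leftrightarrow (q4 \to q1)) \land (q2 \leftrightarrow q4)) \lor (q3 \lor q1)) \land (q4 \land q3))}.
\lnot (((\lnot (q3 \leftrightarrow (q4 \to q1)) \land (q2 \leftrightarrow q4)) \lor (q3 \lor q1)) \land (q4 \land q3)): β-rule — branch into \lnot ((\lnot (q3 \leftrightarrow (q4 \to q1)) \land (q2 \leftrightarrow q4)) \lor (q3 \lor q1))  //  \lnot (q4 \land q3).
  branch 1 (add \lnot ((\lnot (q3 \leftrightarrow (q4 \to q1)) \land (q2 \leftrightarrow q4)) \lor (q3 \lor q1))):
    \lnot ((\lnot (q3 \leftrightarrow (q4 \to q1)) \land (q2 \leftrightarrow q4)) \lor (q3 \lor q1)): α-rule — add \lnot (\lnot (q3 \leftrightarrow (q4 \to q1)) \land (q2 \leftrightarrow q4)), \lnot (q3 \lor q1).
    \lnot (q3 \lor q1): α-rule — add \lnot q3, \lnot q1.
    \lnot (\lnot (q3 \leftrightarrow (q4 \to q1)) \land (q2 \leftrightarrow q4)): β-rule — branch into \lnot \lnot (q3 \leftrightarrow (q4 \to q1))  //  \lnot (q2 \leftrightarrow q4).
      branch 1.1 (add \lnot \lnot (q3 \leftrightarrow (q4 \to q1))):
        \lnot \lnot (q3 \leftrightarrow (q4 \to q1)): β-rule — branch into q3, (q4 \to q1)  //  \lnot q3, \lnot (q4 \to q1).
          branch 1.1.1 (add q3, (q4 \to q1)):
            × closes — contains both q3 and \lnot q3.
          branch 1.1.2 (add \lnot q3, \lnot (q4 \to q1)):
            \lnot (q4 \to q1): α-rule — add q4, \lnot q1.
            ○ open, literals {q1=F, q3=F, q4=T}.
      branch 1.2 (add \lnot (q2 \leftrightarrow q4)):
        \lnot (q2 \leftrightarrow q4): β-rule — branch into q2, \lnot q4  //  \lnot q2, q4.
          branch 1.2.1 (add q2, \lnot q4):
            ○ open, literals {q1=F, q2=T, q3=F, q4=F}.
          branch 1.2.2 (add \lnot q2, q4):
            ○ open, literals {q1=F, q2=F, q3=F, q4=T}.
  branch 2 (add \lnot (q4 \land q3)):
    \lnot (q4 \land q3): β-rule — branch into \lnot q4  //  \lnot q3.
      branch 2.1 (add \lnot q4):
        ○ open, literals {q4=F}.
      branch 2.2 (add \lnot q3):
        ○ open, literals {q3=F}.
1 branch closed, 5 open.
Each open branch fixes some atoms; the unmentioned ones are free. Counting distinct full assignments: branch {q1=F, q3=F, q4=T} (q2) contributes 2 new; branch {q1=F, q2=T, q3=F, q4=F} (none free) contributes 1 new; branch {q1=F, q2=F, q3=F, q4=T} (none free) contributes 0 new; branch {q4=F} (q1, q2, q3) contributes 7 new; branch {q3=F} (q1, q2, q4) contributes 2 new. Total: 12.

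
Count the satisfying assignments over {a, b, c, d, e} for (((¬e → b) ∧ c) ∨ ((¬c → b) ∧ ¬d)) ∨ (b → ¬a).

30

Initial set: {T ((((¬e → b) ∧ c) ∨ ((¬c → b) ∧ ¬d)) ∨ (b → ¬a))}.
T ((((¬e → b) ∧ c) ∨ ((¬c → b) ∧ ¬d)) ∨ (b → ¬a)): β-rule — branch into T (((¬e → b) ∧ c) ∨ ((¬c → b) ∧ ¬d))  //  T (b → ¬a).
  branch 1 (add T (((¬e → b) ∧ c) ∨ ((¬c → b) ∧ ¬d))):
    T (((¬e → b) ∧ c) ∨ ((¬c → b) ∧ ¬d)): β-rule — branch into T ((¬e → b) ∧ c)  //  T ((¬c → b) ∧ ¬d).
      branch 1.1 (add T ((¬e → b) ∧ c)):
        T ((¬e → b) ∧ c): α-rule — add T (¬e → b), T c.
        T (¬e → b): β-rule — branch into F ¬e  //  T b.
          branch 1.1.1 (add F ¬e):
            ○ open, literals {c=true, e=true}.
          branch 1.1.2 (add T b):
            ○ open, literals {b=true, c=true}.
      branch 1.2 (add T ((¬c → b) ∧ ¬d)):
        T ((¬c → b) ∧ ¬d): α-rule — add T (¬c → b), T ¬d.
        T (¬c → b): β-rule — branch into F ¬c  //  T b.
          branch 1.2.1 (add F ¬c):
            ○ open, literals {c=true, d=false}.
          branch 1.2.2 (add T b):
            ○ open, literals {b=true, d=false}.
  branch 2 (add T (b → ¬a)):
    T (b → ¬a): β-rule — branch into F b  //  T ¬a.
      branch 2.1 (add F b):
        ○ open, literals {b=false}.
      branch 2.2 (add T ¬a):
        ○ open, literals {a=false}.
0 branches closed, 6 open.
Each open branch fixes some atoms; the unmentioned ones are free. Counting distinct full assignments: branch {c=true, e=true} (a, b, d) contributes 8 new; branch {b=true, c=true} (a, d, e) contributes 4 new; branch {c=true, d=false} (a, b, e) contributes 2 new; branch {b=true, d=false} (a, c, e) contributes 4 new; branch {b=false} (a, c, d, e) contributes 10 new; branch {a=false} (b, c, d, e) contributes 2 new. Total: 30.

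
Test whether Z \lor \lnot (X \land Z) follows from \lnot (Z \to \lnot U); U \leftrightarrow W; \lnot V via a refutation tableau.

Initial set: {T \lnot (Z \to \lnot U); T (U \leftrightarrow W); T \lnot V; F (Z \lor \lnot (X \land Z))}.
T \lnot (Z \to \lnot U): α-rule — add T Z, F \lnot U.
F (Z \lor \lnot (X \land Z)): α-rule — add F Z, F \lnot (X \land Z).
× closes — contains both Z and \lnot Z.
All 1 branch closes.
Every branch closed, so the premises entail the conclusion.

Yes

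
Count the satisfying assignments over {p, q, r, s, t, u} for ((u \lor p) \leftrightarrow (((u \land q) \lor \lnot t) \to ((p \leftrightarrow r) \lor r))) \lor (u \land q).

42

Initial set: {(((u \lor p) \leftrightarrow (((u \land q) \lor \lnot t) \to ((p \leftrightarrow r) \lor r))) \lor (u \land q))}.
(((u \lor p) \leftrightarrow (((u \land q) \lor \lnot t) \to ((p \leftrightarrow r) \lor r))) \lor (u \land q)): β-rule — branch into ((u \lor p) \leftrightarrow (((u \land q) \lor \lnot t) \to ((p \leftrightarrow r) \lor r)))  //  (u \land q).
  branch 1 (add ((u \lor p) \leftrightarrow (((u \land q) \lor \lnot t) \to ((p \leftrightarrow r) \lor r)))):
    ((u \lor p) \leftrightarrow (((u \land q) \lor \lnot t) \to ((p \leftrightarrow r) \lor r))): β-rule — branch into (u \lor p), (((u \land q) \lor \lnot t) \to ((p \leftrightarrow r) \lor r))  //  \lnot (u \lor p), \lnot (((u \land q) \lor \lnot t) \to ((p \leftrightarrow r) \lor r)).
      branch 1.1 (add (u \lor p), (((u \land q) \lor \lnot t) \to ((p \leftrightarrow r) \lor r))):
        (u \lor p): β-rule — branch into u  //  p.
          branch 1.1.1 (add u):
            (((u \land q) \lor \lnot t) \to ((p \leftrightarrow r) \lor r)): β-rule — branch into \lnot ((u \land q) \lor \lnot t)  //  ((p \leftrightarrow r) \lor r).
              branch 1.1.1.1 (add \lnot ((u \land q) \lor \lnot t)):
                \lnot ((u \land q) \lor \lnot t): α-rule — add \lnot (u \land q), \lnot \lnot t.
                \lnot (u \land q): β-rule — branch into \lnot u  //  \lnot q.
                  branch 1.1.1.1.1 (add \lnot u):
                    × closes — contains both u and \lnot u.
                  branch 1.1.1.1.2 (add \lnot q):
                    ○ open, literals {q=false, t=true, u=true}.
              branch 1.1.1.2 (add ((p \leftrightarrow r) \lor r)):
                ((p \leftrightarrow r) \lor r): β-rule — branch into (p \leftrightarrow r)  //  r.
                  branch 1.1.1.2.1 (add (p \leftrightarrow r)):
                    (p \leftrightarrow r): β-rule — branch into p, r  //  \lnot p, \lnot r.
                      branch 1.1.1.2.1.1 (add p, r):
                        ○ open, literals {p=true, r=true, u=true}.
                      branch 1.1.1.2.1.2 (add \lnot p, \lnot r):
                        ○ open, literals {p=false, r=false, u=true}.
                  branch 1.1.1.2.2 (add r):
                    ○ open, literals {r=true, u=true}.
          branch 1.1.2 (add p):
            (((u \land q) \lor \lnot t) \to ((p \leftrightarrow r) \lor r)): β-rule — branch into \lnot ((u \land q) \lor \lnot t)  //  ((p \leftrightarrow r) \lor r).
              branch 1.1.2.1 (add \lnot ((u \land q) \lor \lnot t)):
                \lnot ((u \land q) \lor \lnot t): α-rule — add \lnot (u \land q), \lnot \lnot t.
                \lnot (u \land q): β-rule — branch into \lnot u  //  \lnot q.
                  branch 1.1.2.1.1 (add \lnot u):
                    ○ open, literals {p=true, t=true, u=false}.
                  branch 1.1.2.1.2 (add \lnot q):
                    ○ open, literals {p=true, q=false, t=true}.
              branch 1.1.2.2 (add ((p \leftrightarrow r) \lor r)):
                ((p \leftrightarrow r) \lor r): β-rule — branch into (p \leftrightarrow r)  //  r.
                  branch 1.1.2.2.1 (add (p \leftrightarrow r)):
                    (p \leftrightarrow r): β-rule — branch into p, r  //  \lnot p, \lnot r.
                      branch 1.1.2.2.1.1 (add p, r):
                        ○ open, literals {p=true, r=true}.
                      branch 1.1.2.2.1.2 (add \lnot p, \lnot r):
                        × closes — contains both p and \lnot p.
                  branch 1.1.2.2.2 (add r):
                    ○ open, literals {p=true, r=true}.
      branch 1.2 (add \lnot (u \lor p), \lnot (((u \land q) \lor \lnot t) \to ((p \leftrightarrow r) \lor r))):
        \lnot (u \lor p): α-rule — add \lnot u, \lnot p.
        \lnot (((u \land q) \lor \lnot t) \to ((p \leftrightarrow r) \lor r)): α-rule — add ((u \land q) \lor \lnot t), \lnot ((p \leftrightarrow r) \lor r).
        \lnot ((p \leftrightarrow r) \lor r): α-rule — add \lnot (p \leftrightarrow r), \lnot r.
        ((u \land q) \lor \lnot t): β-rule — branch into (u \land q)  //  \lnot t.
          branch 1.2.1 (add (u \land q)):
            (u \land q): α-rule — add u, q.
            × closes — contains both u and \lnot u.
          branch 1.2.2 (add \lnot t):
            \lnot (p \leftrightarrow r): β-rule — branch into p, \lnot r  //  \lnot p, r.
              branch 1.2.2.1 (add p, \lnot r):
                × closes — contains both p and \lnot p.
              branch 1.2.2.2 (add \lnot p, r):
                × closes — contains both r and \lnot r.
  branch 2 (add (u \land q)):
    (u \land q): α-rule — add u, q.
    ○ open, literals {q=true, u=true}.
5 branches closed, 9 open.
Each open branch fixes some atoms; the unmentioned ones are free. Counting distinct full assignments: branch {q=false, t=true, u=true} (p, r, s) contributes 8 new; branch {p=true, r=true, u=true} (q, s, t) contributes 6 new; branch {p=false, r=false, u=true} (q, s, t) contributes 6 new; branch {r=true, u=true} (p, q, s, t) contributes 6 new; branch {p=true, t=true, u=false} (q, r, s) contributes 8 new; branch {p=true, q=false, t=true} (r, s, u) contributes 0 new; branch {p=true, r=true} (q, s, t, u) contributes 4 new; branch {p=true, r=true} (q, s, t, u) contributes 0 new; branch {q=true, u=true} (p, r, s, t) contributes 4 new. Total: 42.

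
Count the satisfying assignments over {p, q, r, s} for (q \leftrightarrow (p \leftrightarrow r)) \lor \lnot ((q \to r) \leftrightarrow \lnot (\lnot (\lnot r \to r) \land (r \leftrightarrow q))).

12

Initial set: {T ((q \leftrightarrow (p \leftrightarrow r)) \lor \lnot ((q \to r) \leftrightarrow \lnot (\lnot (\lnot r \to r) \land (r \leftrightarrow q))))}.
T ((q \leftrightarrow (p \leftrightarrow r)) \lor \lnot ((q \to r) \leftrightarrow \lnot (\lnot (\lnot r \to r) \land (r \leftrightarrow q)))): β-rule — branch into T (q \leftrightarrow (p \leftrightarrow r))  //  T \lnot ((q \to r) \leftrightarrow \lnot (\lnot (\lnot r \to r) \land (r \leftrightarrow q))).
  branch 1 (add T (q \leftrightarrow (p \leftrightarrow r))):
    T (q \leftrightarrow (p \leftrightarrow r)): β-rule — branch into T q, T (p \leftrightarrow r)  //  F q, F (p \leftrightarrow r).
      branch 1.1 (add T q, T (p \leftrightarrow r)):
        T (p \leftrightarrow r): β-rule — branch into T p, T r  //  F p, F r.
          branch 1.1.1 (add T p, T r):
            ○ open, literals {p=T, q=T, r=T}.
          branch 1.1.2 (add F p, F r):
            ○ open, literals {p=F, q=T, r=F}.
      branch 1.2 (add F q, F (p \leftrightarrow r)):
        F (p \leftrightarrow r): β-rule — branch into T p, F r  //  F p, T r.
          branch 1.2.1 (add T p, F r):
            ○ open, literals {p=T, q=F, r=F}.
          branch 1.2.2 (add F p, T r):
            ○ open, literals {p=F, q=F, r=T}.
  branch 2 (add T \lnot ((q \to r) \leftrightarrow \lnot (\lnot (\lnot r \to r) \land (r \leftrightarrow q)))):
    T \lnot ((q \to r) \leftrightarrow \lnot (\lnot (\lnot r \to r) \land (r \leftrightarrow q))): β-rule — branch into T (q \to r), F \lnot (\lnot (\lnot r \to r) \land (r \leftrightarrow q))  //  F (q \to r), T \lnot (\lnot (\lnot r \to r) \land (r \leftrightarrow q)).
      branch 2.1 (add T (q \to r), F \lnot (\lnot (\lnot r \to r) \land (r \leftrightarrow q))):
        F \lnot (\lnot (\lnot r \to r) \land (r \leftrightarrow q)): α-rule — add T \lnot (\lnot r \to r), T (r \leftrightarrow q).
        T \lnot (\lnot r \to r): α-rule — add T \lnot r, F r.
        T (q \to r): β-rule — branch into F q  //  T r.
          branch 2.1.1 (add F q):
            T (r \leftrightarrow q): β-rule — branch into T r, T q  //  F r, F q.
              branch 2.1.1.1 (add T r, T q):
                × closes — contains both r and \lnot r.
              branch 2.1.1.2 (add F r, F q):
                ○ open, literals {q=F, r=F}.
          branch 2.1.2 (add T r):
            × closes — contains both r and \lnot r.
      branch 2.2 (add F (q \to r), T \lnot (\lnot (\lnot r \to r) \land (r \leftrightarrow q))):
        F (q \to r): α-rule — add T q, F r.
        T \lnot (\lnot (\lnot r \to r) \land (r \leftrightarrow q)): β-rule — branch into F \lnot (\lnot r \to r)  //  F (r \leftrightarrow q).
          branch 2.2.1 (add F \lnot (\lnot r \to r)):
            F \lnot (\lnot r \to r): β-rule — branch into F \lnot r  //  T r.
              branch 2.2.1.1 (add F \lnot r):
                × closes — contains both r and \lnot r.
              branch 2.2.1.2 (add T r):
                × closes — contains both r and \lnot r.
          branch 2.2.2 (add F (r \leftrightarrow q)):
            F (r \leftrightarrow q): β-rule — branch into T r, F q  //  F r, T q.
              branch 2.2.2.1 (add T r, F q):
                × closes — contains both r and \lnot r.
              branch 2.2.2.2 (add F r, T q):
                ○ open, literals {q=T, r=F}.
5 branches closed, 6 open.
Each open branch fixes some atoms; the unmentioned ones are free. Counting distinct full assignments: branch {p=T, q=T, r=T} (s) contributes 2 new; branch {p=F, q=T, r=F} (s) contributes 2 new; branch {p=T, q=F, r=F} (s) contributes 2 new; branch {p=F, q=F, r=T} (s) contributes 2 new; branch {q=F, r=F} (p, s) contributes 2 new; branch {q=T, r=F} (p, s) contributes 2 new. Total: 12.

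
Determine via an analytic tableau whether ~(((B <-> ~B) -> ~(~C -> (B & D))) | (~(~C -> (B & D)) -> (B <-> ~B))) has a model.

Initial set: {T ~(((B <-> ~B) -> ~(~C -> (B & D))) | (~(~C -> (B & D)) -> (B <-> ~B)))}.
T ~(((B <-> ~B) -> ~(~C -> (B & D))) | (~(~C -> (B & D)) -> (B <-> ~B))): α-rule — add F ((B <-> ~B) -> ~(~C -> (B & D))), F (~(~C -> (B & D)) -> (B <-> ~B)).
F ((B <-> ~B) -> ~(~C -> (B & D))): α-rule — add T (B <-> ~B), F ~(~C -> (B & D)).
F (~(~C -> (B & D)) -> (B <-> ~B)): α-rule — add T ~(~C -> (B & D)), F (B <-> ~B).
T ~(~C -> (B & D)): α-rule — add T ~C, F (B & D).
T (B <-> ~B): β-rule — branch into T B, T ~B  //  F B, F ~B.
  branch 1 (add T B, T ~B):
    × closes — contains both B and ~B.
  branch 2 (add F B, F ~B):
    × closes — contains both B and ~B.
All 2 branches close.
Every branch closed; the formula is unsatisfiable.

Unsatisfiable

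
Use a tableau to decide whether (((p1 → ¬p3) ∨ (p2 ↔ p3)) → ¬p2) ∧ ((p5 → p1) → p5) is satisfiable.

Satisfiable

Initial set: {((((p1 → ¬p3) ∨ (p2 ↔ p3)) → ¬p2) ∧ ((p5 → p1) → p5))}.
((((p1 → ¬p3) ∨ (p2 ↔ p3)) → ¬p2) ∧ ((p5 → p1) → p5)): α-rule — add (((p1 → ¬p3) ∨ (p2 ↔ p3)) → ¬p2), ((p5 → p1) → p5).
(((p1 → ¬p3) ∨ (p2 ↔ p3)) → ¬p2): β-rule — branch into ¬((p1 → ¬p3) ∨ (p2 ↔ p3))  //  ¬p2.
  branch 1 (add ¬((p1 → ¬p3) ∨ (p2 ↔ p3))):
    ¬((p1 → ¬p3) ∨ (p2 ↔ p3)): α-rule — add ¬(p1 → ¬p3), ¬(p2 ↔ p3).
    ¬(p1 → ¬p3): α-rule — add p1, ¬¬p3.
    ((p5 → p1) → p5): β-rule — branch into ¬(p5 → p1)  //  p5.
      branch 1.1 (add ¬(p5 → p1)):
        ¬(p5 → p1): α-rule — add p5, ¬p1.
        × closes — contains both p1 and ¬p1.
      branch 1.2 (add p5):
        ¬(p2 ↔ p3): β-rule — branch into p2, ¬p3  //  ¬p2, p3.
          branch 1.2.1 (add p2, ¬p3):
            × closes — contains both p3 and ¬p3.
          branch 1.2.2 (add ¬p2, p3):
            ○ open, literals {p1=1, p2=0, p3=1, p5=1}.
  branch 2 (add ¬p2):
    ((p5 → p1) → p5): β-rule — branch into ¬(p5 → p1)  //  p5.
      branch 2.1 (add ¬(p5 → p1)):
        ¬(p5 → p1): α-rule — add p5, ¬p1.
        ○ open, literals {p1=0, p2=0, p5=1}.
      branch 2.2 (add p5):
        ○ open, literals {p2=0, p5=1}.
2 branches closed, 3 open.
An open branch gives a satisfying assignment: p1=1, p2=0, p3=1, p5=1.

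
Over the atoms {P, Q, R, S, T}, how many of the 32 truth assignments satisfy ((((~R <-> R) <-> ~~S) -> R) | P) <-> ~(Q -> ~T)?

Initial set: {(((((~R <-> R) <-> ~~S) -> R) | P) <-> ~(Q -> ~T))}.
(((((~R <-> R) <-> ~~S) -> R) | P) <-> ~(Q -> ~T)): β-rule — branch into ((((~R <-> R) <-> ~~S) -> R) | P), ~(Q -> ~T)  //  ~((((~R <-> R) <-> ~~S) -> R) | P), ~~(Q -> ~T).
  branch 1 (add ((((~R <-> R) <-> ~~S) -> R) | P), ~(Q -> ~T)):
    ~(Q -> ~T): α-rule — add Q, ~~T.
    ((((~R <-> R) <-> ~~S) -> R) | P): β-rule — branch into (((~R <-> R) <-> ~~S) -> R)  //  P.
      branch 1.1 (add (((~R <-> R) <-> ~~S) -> R)):
        (((~R <-> R) <-> ~~S) -> R): β-rule — branch into ~((~R <-> R) <-> ~~S)  //  R.
          branch 1.1.1 (add ~((~R <-> R) <-> ~~S)):
            ~((~R <-> R) <-> ~~S): β-rule — branch into (~R <-> R), ~~~S  //  ~(~R <-> R), ~~S.
              branch 1.1.1.1 (add (~R <-> R), ~~~S):
                ~~~S: drop double negation, giving ~S.
                (~R <-> R): β-rule — branch into ~R, R  //  ~~R, ~R.
                  branch 1.1.1.1.1 (add ~R, R):
                    × closes — contains both R and ~R.
                  branch 1.1.1.1.2 (add ~~R, ~R):
                    × closes — contains both R and ~R.
              branch 1.1.1.2 (add ~(~R <-> R), ~~S):
                ~~S: drop double negation, giving S.
                ~(~R <-> R): β-rule — branch into ~R, ~R  //  ~~R, R.
                  branch 1.1.1.2.1 (add ~R, ~R):
                    ○ open, literals {Q=1, R=0, S=1, T=1}.
                  branch 1.1.1.2.2 (add ~~R, R):
                    ○ open, literals {Q=1, R=1, S=1, T=1}.
          branch 1.1.2 (add R):
            ○ open, literals {Q=1, R=1, T=1}.
      branch 1.2 (add P):
        ○ open, literals {P=1, Q=1, T=1}.
  branch 2 (add ~((((~R <-> R) <-> ~~S) -> R) | P), ~~(Q -> ~T)):
    ~((((~R <-> R) <-> ~~S) -> R) | P): α-rule — add ~(((~R <-> R) <-> ~~S) -> R), ~P.
    ~(((~R <-> R) <-> ~~S) -> R): α-rule — add ((~R <-> R) <-> ~~S), ~R.
    ~~(Q -> ~T): β-rule — branch into ~Q  //  ~T.
      branch 2.1 (add ~Q):
        ((~R <-> R) <-> ~~S): β-rule — branch into (~R <-> R), ~~S  //  ~(~R <-> R), ~~~S.
          branch 2.1.1 (add (~R <-> R), ~~S):
            ~~S: drop double negation, giving S.
            (~R <-> R): β-rule — branch into ~R, R  //  ~~R, ~R.
              branch 2.1.1.1 (add ~R, R):
                × closes — contains both R and ~R.
              branch 2.1.1.2 (add ~~R, ~R):
                × closes — contains both R and ~R.
          branch 2.1.2 (add ~(~R <-> R), ~~~S):
            ~~~S: drop double negation, giving ~S.
            ~(~R <-> R): β-rule — branch into ~R, ~R  //  ~~R, R.
              branch 2.1.2.1 (add ~R, ~R):
                ○ open, literals {P=0, Q=0, R=0, S=0}.
              branch 2.1.2.2 (add ~~R, R):
                × closes — contains both R and ~R.
      branch 2.2 (add ~T):
        ((~R <-> R) <-> ~~S): β-rule — branch into (~R <-> R), ~~S  //  ~(~R <-> R), ~~~S.
          branch 2.2.1 (add (~R <-> R), ~~S):
            ~~S: drop double negation, giving S.
            (~R <-> R): β-rule — branch into ~R, R  //  ~~R, ~R.
              branch 2.2.1.1 (add ~R, R):
                × closes — contains both R and ~R.
              branch 2.2.1.2 (add ~~R, ~R):
                × closes — contains both R and ~R.
          branch 2.2.2 (add ~(~R <-> R), ~~~S):
            ~~~S: drop double negation, giving ~S.
            ~(~R <-> R): β-rule — branch into ~R, ~R  //  ~~R, R.
              branch 2.2.2.1 (add ~R, ~R):
                ○ open, literals {P=0, R=0, S=0, T=0}.
              branch 2.2.2.2 (add ~~R, R):
                × closes — contains both R and ~R.
8 branches closed, 6 open.
Each open branch fixes some atoms; the unmentioned ones are free. Counting distinct full assignments: branch {Q=1, R=0, S=1, T=1} (P) contributes 2 new; branch {Q=1, R=1, S=1, T=1} (P) contributes 2 new; branch {Q=1, R=1, T=1} (P, S) contributes 2 new; branch {P=1, Q=1, T=1} (R, S) contributes 1 new; branch {P=0, Q=0, R=0, S=0} (T) contributes 2 new; branch {P=0, R=0, S=0, T=0} (Q) contributes 1 new. Total: 10.

10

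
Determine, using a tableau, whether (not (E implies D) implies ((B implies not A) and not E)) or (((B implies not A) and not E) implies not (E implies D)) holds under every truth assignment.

Valid

Assume the negation and expand:
Initial set: {F ((not (E implies D) implies ((B implies not A) and not E)) or (((B implies not A) and not E) implies not (E implies D)))}.
F ((not (E implies D) implies ((B implies not A) and not E)) or (((B implies not A) and not E) implies not (E implies D))): α-rule — add F (not (E implies D) implies ((B implies not A) and not E)), F (((B implies not A) and not E) implies not (E implies D)).
F (not (E implies D) implies ((B implies not A) and not E)): α-rule — add T not (E implies D), F ((B implies not A) and not E).
F (((B implies not A) and not E) implies not (E implies D)): α-rule — add T ((B implies not A) and not E), F not (E implies D).
T not (E implies D): α-rule — add T E, F D.
T ((B implies not A) and not E): α-rule — add T (B implies not A), T not E.
× closes — contains both E and not E.
All 1 branch closes.
Every branch closed, so the negation is unsatisfiable and the formula is valid.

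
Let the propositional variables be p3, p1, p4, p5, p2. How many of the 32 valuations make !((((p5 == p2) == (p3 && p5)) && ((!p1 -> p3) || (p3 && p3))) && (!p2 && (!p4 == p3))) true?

Initial set: {!((((p5 == p2) == (p3 && p5)) && ((!p1 -> p3) || (p3 && p3))) && (!p2 && (!p4 == p3)))}.
!((((p5 == p2) == (p3 && p5)) && ((!p1 -> p3) || (p3 && p3))) && (!p2 && (!p4 == p3))): β-rule — branch into !(((p5 == p2) == (p3 && p5)) && ((!p1 -> p3) || (p3 && p3)))  //  !(!p2 && (!p4 == p3)).
  branch 1 (add !(((p5 == p2) == (p3 && p5)) && ((!p1 -> p3) || (p3 && p3)))):
    !(((p5 == p2) == (p3 && p5)) && ((!p1 -> p3) || (p3 && p3))): β-rule — branch into !((p5 == p2) == (p3 && p5))  //  !((!p1 -> p3) || (p3 && p3)).
      branch 1.1 (add !((p5 == p2) == (p3 && p5))):
        !((p5 == p2) == (p3 && p5)): β-rule — branch into (p5 == p2), !(p3 && p5)  //  !(p5 == p2), (p3 && p5).
          branch 1.1.1 (add (p5 == p2), !(p3 && p5)):
            (p5 == p2): β-rule — branch into p5, p2  //  !p5, !p2.
              branch 1.1.1.1 (add p5, p2):
                !(p3 && p5): β-rule — branch into !p3  //  !p5.
                  branch 1.1.1.1.1 (add !p3):
                    ○ open, literals {p2=true, p3=false, p5=true}.
                  branch 1.1.1.1.2 (add !p5):
                    × closes — contains both p5 and !p5.
              branch 1.1.1.2 (add !p5, !p2):
                !(p3 && p5): β-rule — branch into !p3  //  !p5.
                  branch 1.1.1.2.1 (add !p3):
                    ○ open, literals {p2=false, p3=false, p5=false}.
                  branch 1.1.1.2.2 (add !p5):
                    ○ open, literals {p2=false, p5=false}.
          branch 1.1.2 (add !(p5 == p2), (p3 && p5)):
            (p3 && p5): α-rule — add p3, p5.
            !(p5 == p2): β-rule — branch into p5, !p2  //  !p5, p2.
              branch 1.1.2.1 (add p5, !p2):
                ○ open, literals {p2=false, p3=true, p5=true}.
              branch 1.1.2.2 (add !p5, p2):
                × closes — contains both p5 and !p5.
      branch 1.2 (add !((!p1 -> p3) || (p3 && p3))):
        !((!p1 -> p3) || (p3 && p3)): α-rule — add !(!p1 -> p3), !(p3 && p3).
        !(!p1 -> p3): α-rule — add !p1, !p3.
        !(p3 && p3): β-rule — branch into !p3  //  !p3.
          branch 1.2.1 (add !p3):
            ○ open, literals {p1=false, p3=false}.
          branch 1.2.2 (add !p3):
            ○ open, literals {p1=false, p3=false}.
  branch 2 (add !(!p2 && (!p4 == p3))):
    !(!p2 && (!p4 == p3)): β-rule — branch into !!p2  //  !(!p4 == p3).
      branch 2.1 (add !!p2):
        ○ open, literals {p2=true}.
      branch 2.2 (add !(!p4 == p3)):
        !(!p4 == p3): β-rule — branch into !p4, !p3  //  !!p4, p3.
          branch 2.2.1 (add !p4, !p3):
            ○ open, literals {p3=false, p4=false}.
          branch 2.2.2 (add !!p4, p3):
            ○ open, literals {p3=true, p4=true}.
2 branches closed, 9 open.
Each open branch fixes some atoms; the unmentioned ones are free. Counting distinct full assignments: branch {p2=true, p3=false, p5=true} (p1, p4) contributes 4 new; branch {p2=false, p3=false, p5=false} (p1, p4) contributes 4 new; branch {p2=false, p5=false} (p3, p1, p4) contributes 4 new; branch {p2=false, p3=true, p5=true} (p1, p4) contributes 4 new; branch {p1=false, p3=false} (p4, p5, p2) contributes 4 new; branch {p1=false, p3=false} (p4, p5, p2) contributes 0 new; branch {p2=true} (p3, p1, p4, p5) contributes 10 new; branch {p3=false, p4=false} (p1, p5, p2) contributes 1 new; branch {p3=true, p4=true} (p1, p5, p2) contributes 0 new. Total: 31.

31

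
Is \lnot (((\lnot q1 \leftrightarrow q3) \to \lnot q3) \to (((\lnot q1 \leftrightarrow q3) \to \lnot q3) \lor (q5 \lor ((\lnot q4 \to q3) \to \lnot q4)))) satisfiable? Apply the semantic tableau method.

Initial set: {\lnot (((\lnot q1 \leftrightarrow q3) \to \lnot q3) \to (((\lnot q1 \leftrightarrow q3) \to \lnot q3) \lor (q5 \lor ((\lnot q4 \to q3) \to \lnot q4))))}.
\lnot (((\lnot q1 \leftrightarrow q3) \to \lnot q3) \to (((\lnot q1 \leftrightarrow q3) \to \lnot q3) \lor (q5 \lor ((\lnot q4 \to q3) \to \lnot q4)))): α-rule — add ((\lnot q1 \leftrightarrow q3) \to \lnot q3), \lnot (((\lnot q1 \leftrightarrow q3) \to \lnot q3) \lor (q5 \lor ((\lnot q4 \to q3) \to \lnot q4))).
\lnot (((\lnot q1 \leftrightarrow q3) \to \lnot q3) \lor (q5 \lor ((\lnot q4 \to q3) \to \lnot q4))): α-rule — add \lnot ((\lnot q1 \leftrightarrow q3) \to \lnot q3), \lnot (q5 \lor ((\lnot q4 \to q3) \to \lnot q4)).
\lnot ((\lnot q1 \leftrightarrow q3) \to \lnot q3): α-rule — add (\lnot q1 \leftrightarrow q3), \lnot \lnot q3.
\lnot (q5 \lor ((\lnot q4 \to q3) \to \lnot q4)): α-rule — add \lnot q5, \lnot ((\lnot q4 \to q3) \to \lnot q4).
\lnot ((\lnot q4 \to q3) \to \lnot q4): α-rule — add (\lnot q4 \to q3), \lnot \lnot q4.
((\lnot q1 \leftrightarrow q3) \to \lnot q3): β-rule — branch into \lnot (\lnot q1 \leftrightarrow q3)  //  \lnot q3.
  branch 1 (add \lnot (\lnot q1 \leftrightarrow q3)):
    (\lnot q1 \leftrightarrow q3): β-rule — branch into \lnot q1, q3  //  \lnot \lnot q1, \lnot q3.
      branch 1.1 (add \lnot q1, q3):
        (\lnot q4 \to q3): β-rule — branch into \lnot \lnot q4  //  q3.
          branch 1.1.1 (add \lnot \lnot q4):
            \lnot (\lnot q1 \leftrightarrow q3): β-rule — branch into \lnot q1, \lnot q3  //  \lnot \lnot q1, q3.
              branch 1.1.1.1 (add \lnot q1, \lnot q3):
                × closes — contains both q3 and \lnot q3.
              branch 1.1.1.2 (add \lnot \lnot q1, q3):
                × closes — contains both q1 and \lnot q1.
          branch 1.1.2 (add q3):
            \lnot (\lnot q1 \leftrightarrow q3): β-rule — branch into \lnot q1, \lnot q3  //  \lnot \lnot q1, q3.
              branch 1.1.2.1 (add \lnot q1, \lnot q3):
                × closes — contains both q3 and \lnot q3.
              branch 1.1.2.2 (add \lnot \lnot q1, q3):
                × closes — contains both q1 and \lnot q1.
      branch 1.2 (add \lnot \lnot q1, \lnot q3):
        × closes — contains both q3 and \lnot q3.
  branch 2 (add \lnot q3):
    × closes — contains both q3 and \lnot q3.
All 6 branches close.
Every branch closed; the formula is unsatisfiable.

Unsatisfiable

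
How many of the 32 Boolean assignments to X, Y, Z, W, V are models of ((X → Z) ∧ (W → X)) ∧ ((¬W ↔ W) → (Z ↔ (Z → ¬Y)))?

Initial set: {(((X → Z) ∧ (W → X)) ∧ ((¬W ↔ W) → (Z ↔ (Z → ¬Y))))}.
(((X → Z) ∧ (W → X)) ∧ ((¬W ↔ W) → (Z ↔ (Z → ¬Y)))): α-rule — add ((X → Z) ∧ (W → X)), ((¬W ↔ W) → (Z ↔ (Z → ¬Y))).
((X → Z) ∧ (W → X)): α-rule — add (X → Z), (W → X).
((¬W ↔ W) → (Z ↔ (Z → ¬Y))): β-rule — branch into ¬(¬W ↔ W)  //  (Z ↔ (Z → ¬Y)).
  branch 1 (add ¬(¬W ↔ W)):
    (X → Z): β-rule — branch into ¬X  //  Z.
      branch 1.1 (add ¬X):
        (W → X): β-rule — branch into ¬W  //  X.
          branch 1.1.1 (add ¬W):
            ¬(¬W ↔ W): β-rule — branch into ¬W, ¬W  //  ¬¬W, W.
              branch 1.1.1.1 (add ¬W, ¬W):
                ○ open, literals {W=0, X=0}.
              branch 1.1.1.2 (add ¬¬W, W):
                × closes — contains both W and ¬W.
          branch 1.1.2 (add X):
            × closes — contains both X and ¬X.
      branch 1.2 (add Z):
        (W → X): β-rule — branch into ¬W  //  X.
          branch 1.2.1 (add ¬W):
            ¬(¬W ↔ W): β-rule — branch into ¬W, ¬W  //  ¬¬W, W.
              branch 1.2.1.1 (add ¬W, ¬W):
                ○ open, literals {W=0, Z=1}.
              branch 1.2.1.2 (add ¬¬W, W):
                × closes — contains both W and ¬W.
          branch 1.2.2 (add X):
            ¬(¬W ↔ W): β-rule — branch into ¬W, ¬W  //  ¬¬W, W.
              branch 1.2.2.1 (add ¬W, ¬W):
                ○ open, literals {W=0, X=1, Z=1}.
              branch 1.2.2.2 (add ¬¬W, W):
                ○ open, literals {W=1, X=1, Z=1}.
  branch 2 (add (Z ↔ (Z → ¬Y))):
    (X → Z): β-rule — branch into ¬X  //  Z.
      branch 2.1 (add ¬X):
        (W → X): β-rule — branch into ¬W  //  X.
          branch 2.1.1 (add ¬W):
            (Z ↔ (Z → ¬Y)): β-rule — branch into Z, (Z → ¬Y)  //  ¬Z, ¬(Z → ¬Y).
              branch 2.1.1.1 (add Z, (Z → ¬Y)):
                (Z → ¬Y): β-rule — branch into ¬Z  //  ¬Y.
                  branch 2.1.1.1.1 (add ¬Z):
                    × closes — contains both Z and ¬Z.
                  branch 2.1.1.1.2 (add ¬Y):
                    ○ open, literals {W=0, X=0, Y=0, Z=1}.
              branch 2.1.1.2 (add ¬Z, ¬(Z → ¬Y)):
                ¬(Z → ¬Y): α-rule — add Z, ¬¬Y.
                × closes — contains both Z and ¬Z.
          branch 2.1.2 (add X):
            × closes — contains both X and ¬X.
      branch 2.2 (add Z):
        (W → X): β-rule — branch into ¬W  //  X.
          branch 2.2.1 (add ¬W):
            (Z ↔ (Z → ¬Y)): β-rule — branch into Z, (Z → ¬Y)  //  ¬Z, ¬(Z → ¬Y).
              branch 2.2.1.1 (add Z, (Z → ¬Y)):
                (Z → ¬Y): β-rule — branch into ¬Z  //  ¬Y.
                  branch 2.2.1.1.1 (add ¬Z):
                    × closes — contains both Z and ¬Z.
                  branch 2.2.1.1.2 (add ¬Y):
                    ○ open, literals {W=0, Y=0, Z=1}.
              branch 2.2.1.2 (add ¬Z, ¬(Z → ¬Y)):
                × closes — contains both Z and ¬Z.
          branch 2.2.2 (add X):
            (Z ↔ (Z → ¬Y)): β-rule — branch into Z, (Z → ¬Y)  //  ¬Z, ¬(Z → ¬Y).
              branch 2.2.2.1 (add Z, (Z → ¬Y)):
                (Z → ¬Y): β-rule — branch into ¬Z  //  ¬Y.
                  branch 2.2.2.1.1 (add ¬Z):
                    × closes — contains both Z and ¬Z.
                  branch 2.2.2.1.2 (add ¬Y):
                    ○ open, literals {X=1, Y=0, Z=1}.
              branch 2.2.2.2 (add ¬Z, ¬(Z → ¬Y)):
                × closes — contains both Z and ¬Z.
10 branches closed, 7 open.
Each open branch fixes some atoms; the unmentioned ones are free. Counting distinct full assignments: branch {W=0, X=0} (Y, Z, V) contributes 8 new; branch {W=0, Z=1} (X, Y, V) contributes 4 new; branch {W=0, X=1, Z=1} (Y, V) contributes 0 new; branch {W=1, X=1, Z=1} (Y, V) contributes 4 new; branch {W=0, X=0, Y=0, Z=1} (V) contributes 0 new; branch {W=0, Y=0, Z=1} (X, V) contributes 0 new; branch {X=1, Y=0, Z=1} (W, V) contributes 0 new. Total: 16.

16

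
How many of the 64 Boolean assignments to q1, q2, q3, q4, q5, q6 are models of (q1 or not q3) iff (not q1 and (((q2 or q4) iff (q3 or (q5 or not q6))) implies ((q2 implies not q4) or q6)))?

Initial set: {T ((q1 or not q3) iff (not q1 and (((q2 or q4) iff (q3 or (q5 or not q6))) implies ((q2 implies not q4) or q6))))}.
T ((q1 or not q3) iff (not q1 and (((q2 or q4) iff (q3 or (q5 or not q6))) implies ((q2 implies not q4) or q6)))): β-rule — branch into T (q1 or not q3), T (not q1 and (((q2 or q4) iff (q3 or (q5 or not q6))) implies ((q2 implies not q4) or q6)))  //  F (q1 or not q3), F (not q1 and (((q2 or q4) iff (q3 or (q5 or not q6))) implies ((q2 implies not q4) or q6))).
  branch 1 (add T (q1 or not q3), T (not q1 and (((q2 or q4) iff (q3 or (q5 or not q6))) implies ((q2 implies not q4) or q6)))):
    T (not q1 and (((q2 or q4) iff (q3 or (q5 or not q6))) implies ((q2 implies not q4) or q6))): α-rule — add T not q1, T (((q2 or q4) iff (q3 or (q5 or not q6))) implies ((q2 implies not q4) or q6)).
    T (q1 or not q3): β-rule — branch into T q1  //  T not q3.
      branch 1.1 (add T q1):
        × closes — contains both q1 and not q1.
      branch 1.2 (add T not q3):
        T (((q2 or q4) iff (q3 or (q5 or not q6))) implies ((q2 implies not q4) or q6)): β-rule — branch into F ((q2 or q4) iff (q3 or (q5 or not q6)))  //  T ((q2 implies not q4) or q6).
          branch 1.2.1 (add F ((q2 or q4) iff (q3 or (q5 or not q6)))):
            F ((q2 or q4) iff (q3 or (q5 or not q6))): β-rule — branch into T (q2 or q4), F (q3 or (q5 or not q6))  //  F (q2 or q4), T (q3 or (q5 or not q6)).
              branch 1.2.1.1 (add T (q2 or q4), F (q3 or (q5 or not q6))):
                F (q3 or (q5 or not q6)): α-rule — add F q3, F (q5 or not q6).
                F (q5 or not q6): α-rule — add F q5, F not q6.
                T (q2 or q4): β-rule — branch into T q2  //  T q4.
                  branch 1.2.1.1.1 (add T q2):
                    ○ open, literals {q1=F, q2=T, q3=F, q5=F, q6=T}.
                  branch 1.2.1.1.2 (add T q4):
                    ○ open, literals {q1=F, q3=F, q4=T, q5=F, q6=T}.
              branch 1.2.1.2 (add F (q2 or q4), T (q3 or (q5 or not q6))):
                F (q2 or q4): α-rule — add F q2, F q4.
                T (q3 or (q5 or not q6)): β-rule — branch into T q3  //  T (q5 or not q6).
                  branch 1.2.1.2.1 (add T q3):
                    × closes — contains both q3 and not q3.
                  branch 1.2.1.2.2 (add T (q5 or not q6)):
                    T (q5 or not q6): β-rule — branch into T q5  //  T not q6.
                      branch 1.2.1.2.2.1 (add T q5):
                        ○ open, literals {q1=F, q2=F, q3=F, q4=F, q5=T}.
                      branch 1.2.1.2.2.2 (add T not q6):
                        ○ open, literals {q1=F, q2=F, q3=F, q4=F, q6=F}.
          branch 1.2.2 (add T ((q2 implies not q4) or q6)):
            T ((q2 implies not q4) or q6): β-rule — branch into T (q2 implies not q4)  //  T q6.
              branch 1.2.2.1 (add T (q2 implies not q4)):
                T (q2 implies not q4): β-rule — branch into F q2  //  T not q4.
                  branch 1.2.2.1.1 (add F q2):
                    ○ open, literals {q1=F, q2=F, q3=F}.
                  branch 1.2.2.1.2 (add T not q4):
                    ○ open, literals {q1=F, q3=F, q4=F}.
              branch 1.2.2.2 (add T q6):
                ○ open, literals {q1=F, q3=F, q6=T}.
  branch 2 (add F (q1 or not q3), F (not q1 and (((q2 or q4) iff (q3 or (q5 or not q6))) implies ((q2 implies not q4) or q6)))):
    F (q1 or not q3): α-rule — add F q1, F not q3.
    F (not q1 and (((q2 or q4) iff (q3 or (q5 or not q6))) implies ((q2 implies not q4) or q6))): β-rule — branch into F not q1  //  F (((q2 or q4) iff (q3 or (q5 or not q6))) implies ((q2 implies not q4) or q6)).
      branch 2.1 (add F not q1):
        × closes — contains both q1 and not q1.
      branch 2.2 (add F (((q2 or q4) iff (q3 or (q5 or not q6))) implies ((q2 implies not q4) or q6))):
        F (((q2 or q4) iff (q3 or (q5 or not q6))) implies ((q2 implies not q4) or q6)): α-rule — add T ((q2 or q4) iff (q3 or (q5 or not q6))), F ((q2 implies not q4) or q6).
        F ((q2 implies not q4) or q6): α-rule — add F (q2 implies not q4), F q6.
        F (q2 implies not q4): α-rule — add T q2, F not q4.
        T ((q2 or q4) iff (q3 or (q5 or not q6))): β-rule — branch into T (q2 or q4), T (q3 or (q5 or not q6))  //  F (q2 or q4), F (q3 or (q5 or not q6)).
          branch 2.2.1 (add T (q2 or q4), T (q3 or (q5 or not q6))):
            T (q2 or q4): β-rule — branch into T q2  //  T q4.
              branch 2.2.1.1 (add T q2):
                T (q3 or (q5 or not q6)): β-rule — branch into T q3  //  T (q5 or not q6).
                  branch 2.2.1.1.1 (add T q3):
                    ○ open, literals {q1=F, q2=T, q3=T, q4=T, q6=F}.
                  branch 2.2.1.1.2 (add T (q5 or not q6)):
                    T (q5 or not q6): β-rule — branch into T q5  //  T not q6.
                      branch 2.2.1.1.2.1 (add T q5):
                        ○ open, literals {q1=F, q2=T, q3=T, q4=T, q5=T, q6=F}.
                      branch 2.2.1.1.2.2 (add T not q6):
                        ○ open, literals {q1=F, q2=T, q3=T, q4=T, q6=F}.
              branch 2.2.1.2 (add T q4):
                T (q3 or (q5 or not q6)): β-rule — branch into T q3  //  T (q5 or not q6).
                  branch 2.2.1.2.1 (add T q3):
                    ○ open, literals {q1=F, q2=T, q3=T, q4=T, q6=F}.
                  branch 2.2.1.2.2 (add T (q5 or not q6)):
                    T (q5 or not q6): β-rule — branch into T q5  //  T not q6.
                      branch 2.2.1.2.2.1 (add T q5):
                        ○ open, literals {q1=F, q2=T, q3=T, q4=T, q5=T, q6=F}.
                      branch 2.2.1.2.2.2 (add T not q6):
                        ○ open, literals {q1=F, q2=T, q3=T, q4=T, q6=F}.
          branch 2.2.2 (add F (q2 or q4), F (q3 or (q5 or not q6))):
            F (q2 or q4): α-rule — add F q2, F q4.
            × closes — contains both q2 and not q2.
4 branches closed, 13 open.
Each open branch fixes some atoms; the unmentioned ones are free. Counting distinct full assignments: branch {q1=F, q2=T, q3=F, q5=F, q6=T} (q4) contributes 2 new; branch {q1=F, q3=F, q4=T, q5=F, q6=T} (q2) contributes 1 new; branch {q1=F, q2=F, q3=F, q4=F, q5=T} (q6) contributes 2 new; branch {q1=F, q2=F, q3=F, q4=F, q6=F} (q5) contributes 1 new; branch {q1=F, q2=F, q3=F} (q4, q5, q6) contributes 4 new; branch {q1=F, q3=F, q4=F} (q2, q5, q6) contributes 3 new; branch {q1=F, q3=F, q6=T} (q2, q4, q5) contributes 1 new; branch {q1=F, q2=T, q3=T, q4=T, q6=F} (q5) contributes 2 new; branch {q1=F, q2=T, q3=T, q4=T, q5=T, q6=F} (none free) contributes 0 new; branch {q1=F, q2=T, q3=T, q4=T, q6=F} (q5) contributes 0 new; branch {q1=F, q2=T, q3=T, q4=T, q6=F} (q5) contributes 0 new; branch {q1=F, q2=T, q3=T, q4=T, q5=T, q6=F} (none free) contributes 0 new; branch {q1=F, q2=T, q3=T, q4=T, q6=F} (q5) contributes 0 new. Total: 16.

16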